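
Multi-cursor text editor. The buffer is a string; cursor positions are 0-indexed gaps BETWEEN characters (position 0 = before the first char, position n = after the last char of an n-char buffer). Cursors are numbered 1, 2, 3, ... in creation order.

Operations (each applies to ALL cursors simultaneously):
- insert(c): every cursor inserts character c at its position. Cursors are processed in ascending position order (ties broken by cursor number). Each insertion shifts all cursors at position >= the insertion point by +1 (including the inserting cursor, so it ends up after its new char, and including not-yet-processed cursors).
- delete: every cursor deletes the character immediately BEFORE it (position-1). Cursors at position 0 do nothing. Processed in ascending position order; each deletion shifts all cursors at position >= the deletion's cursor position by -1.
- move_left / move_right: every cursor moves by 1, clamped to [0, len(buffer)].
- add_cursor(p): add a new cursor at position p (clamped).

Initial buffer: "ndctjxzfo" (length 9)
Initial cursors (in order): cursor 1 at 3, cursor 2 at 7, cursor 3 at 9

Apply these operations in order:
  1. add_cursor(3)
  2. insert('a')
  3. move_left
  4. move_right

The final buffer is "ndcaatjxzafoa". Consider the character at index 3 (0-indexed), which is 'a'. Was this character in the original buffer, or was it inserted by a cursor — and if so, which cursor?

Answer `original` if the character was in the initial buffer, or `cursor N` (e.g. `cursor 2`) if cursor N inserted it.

Answer: cursor 1

Derivation:
After op 1 (add_cursor(3)): buffer="ndctjxzfo" (len 9), cursors c1@3 c4@3 c2@7 c3@9, authorship .........
After op 2 (insert('a')): buffer="ndcaatjxzafoa" (len 13), cursors c1@5 c4@5 c2@10 c3@13, authorship ...14....2..3
After op 3 (move_left): buffer="ndcaatjxzafoa" (len 13), cursors c1@4 c4@4 c2@9 c3@12, authorship ...14....2..3
After op 4 (move_right): buffer="ndcaatjxzafoa" (len 13), cursors c1@5 c4@5 c2@10 c3@13, authorship ...14....2..3
Authorship (.=original, N=cursor N): . . . 1 4 . . . . 2 . . 3
Index 3: author = 1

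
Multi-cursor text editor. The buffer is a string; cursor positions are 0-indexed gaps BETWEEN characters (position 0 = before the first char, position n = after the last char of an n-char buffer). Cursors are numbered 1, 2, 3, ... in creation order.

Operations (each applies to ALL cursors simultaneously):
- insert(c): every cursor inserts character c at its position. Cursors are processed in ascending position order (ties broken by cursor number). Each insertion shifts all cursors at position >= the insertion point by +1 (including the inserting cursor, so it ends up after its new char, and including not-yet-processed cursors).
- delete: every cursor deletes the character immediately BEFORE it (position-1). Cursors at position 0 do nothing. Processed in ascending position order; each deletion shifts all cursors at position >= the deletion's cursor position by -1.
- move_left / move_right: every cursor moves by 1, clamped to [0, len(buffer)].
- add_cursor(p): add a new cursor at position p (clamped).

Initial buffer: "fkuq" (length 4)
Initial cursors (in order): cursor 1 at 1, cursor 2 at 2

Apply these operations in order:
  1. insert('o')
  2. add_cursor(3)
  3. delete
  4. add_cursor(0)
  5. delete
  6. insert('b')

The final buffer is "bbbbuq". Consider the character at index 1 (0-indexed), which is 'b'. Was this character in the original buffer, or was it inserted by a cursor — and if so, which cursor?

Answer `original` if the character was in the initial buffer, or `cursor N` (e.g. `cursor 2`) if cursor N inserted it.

Answer: cursor 2

Derivation:
After op 1 (insert('o')): buffer="fokouq" (len 6), cursors c1@2 c2@4, authorship .1.2..
After op 2 (add_cursor(3)): buffer="fokouq" (len 6), cursors c1@2 c3@3 c2@4, authorship .1.2..
After op 3 (delete): buffer="fuq" (len 3), cursors c1@1 c2@1 c3@1, authorship ...
After op 4 (add_cursor(0)): buffer="fuq" (len 3), cursors c4@0 c1@1 c2@1 c3@1, authorship ...
After op 5 (delete): buffer="uq" (len 2), cursors c1@0 c2@0 c3@0 c4@0, authorship ..
After op 6 (insert('b')): buffer="bbbbuq" (len 6), cursors c1@4 c2@4 c3@4 c4@4, authorship 1234..
Authorship (.=original, N=cursor N): 1 2 3 4 . .
Index 1: author = 2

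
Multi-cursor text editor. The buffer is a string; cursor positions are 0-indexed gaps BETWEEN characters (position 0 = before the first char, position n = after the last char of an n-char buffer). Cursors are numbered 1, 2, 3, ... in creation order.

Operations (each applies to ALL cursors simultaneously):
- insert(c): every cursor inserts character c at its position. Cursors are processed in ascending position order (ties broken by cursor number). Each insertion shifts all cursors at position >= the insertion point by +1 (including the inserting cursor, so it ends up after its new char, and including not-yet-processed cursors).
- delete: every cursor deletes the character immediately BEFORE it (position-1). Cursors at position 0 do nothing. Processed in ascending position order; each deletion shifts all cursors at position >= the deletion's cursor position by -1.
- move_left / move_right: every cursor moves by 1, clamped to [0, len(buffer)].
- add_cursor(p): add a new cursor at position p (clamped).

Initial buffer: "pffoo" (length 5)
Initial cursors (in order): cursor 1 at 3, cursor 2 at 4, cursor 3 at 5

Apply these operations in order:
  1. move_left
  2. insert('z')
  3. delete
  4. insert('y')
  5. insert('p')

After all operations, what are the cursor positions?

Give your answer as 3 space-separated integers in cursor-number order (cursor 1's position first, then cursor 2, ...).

Answer: 4 7 10

Derivation:
After op 1 (move_left): buffer="pffoo" (len 5), cursors c1@2 c2@3 c3@4, authorship .....
After op 2 (insert('z')): buffer="pfzfzozo" (len 8), cursors c1@3 c2@5 c3@7, authorship ..1.2.3.
After op 3 (delete): buffer="pffoo" (len 5), cursors c1@2 c2@3 c3@4, authorship .....
After op 4 (insert('y')): buffer="pfyfyoyo" (len 8), cursors c1@3 c2@5 c3@7, authorship ..1.2.3.
After op 5 (insert('p')): buffer="pfypfypoypo" (len 11), cursors c1@4 c2@7 c3@10, authorship ..11.22.33.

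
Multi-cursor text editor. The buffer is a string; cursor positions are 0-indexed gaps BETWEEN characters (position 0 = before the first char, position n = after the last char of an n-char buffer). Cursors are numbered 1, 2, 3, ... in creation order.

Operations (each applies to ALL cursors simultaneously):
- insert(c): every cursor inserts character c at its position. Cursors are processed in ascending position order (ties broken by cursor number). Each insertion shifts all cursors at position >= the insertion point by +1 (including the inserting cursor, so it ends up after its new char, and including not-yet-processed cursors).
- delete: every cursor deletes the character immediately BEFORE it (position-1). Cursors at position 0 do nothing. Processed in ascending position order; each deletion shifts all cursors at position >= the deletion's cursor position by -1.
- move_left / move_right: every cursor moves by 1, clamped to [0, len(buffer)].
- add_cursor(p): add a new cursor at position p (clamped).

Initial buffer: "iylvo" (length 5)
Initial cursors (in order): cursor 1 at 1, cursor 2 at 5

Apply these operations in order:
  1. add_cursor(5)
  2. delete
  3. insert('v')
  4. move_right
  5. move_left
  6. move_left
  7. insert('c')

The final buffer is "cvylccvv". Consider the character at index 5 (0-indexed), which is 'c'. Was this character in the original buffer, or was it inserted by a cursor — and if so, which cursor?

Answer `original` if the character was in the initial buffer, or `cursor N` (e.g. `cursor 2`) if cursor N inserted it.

Answer: cursor 3

Derivation:
After op 1 (add_cursor(5)): buffer="iylvo" (len 5), cursors c1@1 c2@5 c3@5, authorship .....
After op 2 (delete): buffer="yl" (len 2), cursors c1@0 c2@2 c3@2, authorship ..
After op 3 (insert('v')): buffer="vylvv" (len 5), cursors c1@1 c2@5 c3@5, authorship 1..23
After op 4 (move_right): buffer="vylvv" (len 5), cursors c1@2 c2@5 c3@5, authorship 1..23
After op 5 (move_left): buffer="vylvv" (len 5), cursors c1@1 c2@4 c3@4, authorship 1..23
After op 6 (move_left): buffer="vylvv" (len 5), cursors c1@0 c2@3 c3@3, authorship 1..23
After op 7 (insert('c')): buffer="cvylccvv" (len 8), cursors c1@1 c2@6 c3@6, authorship 11..2323
Authorship (.=original, N=cursor N): 1 1 . . 2 3 2 3
Index 5: author = 3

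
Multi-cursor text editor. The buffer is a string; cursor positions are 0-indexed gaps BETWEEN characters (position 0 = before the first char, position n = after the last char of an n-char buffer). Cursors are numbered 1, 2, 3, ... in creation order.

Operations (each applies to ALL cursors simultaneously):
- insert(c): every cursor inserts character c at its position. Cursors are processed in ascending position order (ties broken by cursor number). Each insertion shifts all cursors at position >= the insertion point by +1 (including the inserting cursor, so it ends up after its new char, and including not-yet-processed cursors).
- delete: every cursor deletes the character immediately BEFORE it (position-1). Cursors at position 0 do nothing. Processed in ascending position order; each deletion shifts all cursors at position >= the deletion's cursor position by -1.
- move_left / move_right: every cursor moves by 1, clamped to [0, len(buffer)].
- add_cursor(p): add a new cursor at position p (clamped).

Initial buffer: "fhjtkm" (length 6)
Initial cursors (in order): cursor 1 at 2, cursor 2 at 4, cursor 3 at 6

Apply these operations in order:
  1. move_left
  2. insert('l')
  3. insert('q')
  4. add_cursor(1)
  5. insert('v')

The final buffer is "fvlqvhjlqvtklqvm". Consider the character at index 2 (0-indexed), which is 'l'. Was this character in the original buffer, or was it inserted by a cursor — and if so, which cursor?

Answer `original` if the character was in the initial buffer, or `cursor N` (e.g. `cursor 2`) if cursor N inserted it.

After op 1 (move_left): buffer="fhjtkm" (len 6), cursors c1@1 c2@3 c3@5, authorship ......
After op 2 (insert('l')): buffer="flhjltklm" (len 9), cursors c1@2 c2@5 c3@8, authorship .1..2..3.
After op 3 (insert('q')): buffer="flqhjlqtklqm" (len 12), cursors c1@3 c2@7 c3@11, authorship .11..22..33.
After op 4 (add_cursor(1)): buffer="flqhjlqtklqm" (len 12), cursors c4@1 c1@3 c2@7 c3@11, authorship .11..22..33.
After op 5 (insert('v')): buffer="fvlqvhjlqvtklqvm" (len 16), cursors c4@2 c1@5 c2@10 c3@15, authorship .4111..222..333.
Authorship (.=original, N=cursor N): . 4 1 1 1 . . 2 2 2 . . 3 3 3 .
Index 2: author = 1

Answer: cursor 1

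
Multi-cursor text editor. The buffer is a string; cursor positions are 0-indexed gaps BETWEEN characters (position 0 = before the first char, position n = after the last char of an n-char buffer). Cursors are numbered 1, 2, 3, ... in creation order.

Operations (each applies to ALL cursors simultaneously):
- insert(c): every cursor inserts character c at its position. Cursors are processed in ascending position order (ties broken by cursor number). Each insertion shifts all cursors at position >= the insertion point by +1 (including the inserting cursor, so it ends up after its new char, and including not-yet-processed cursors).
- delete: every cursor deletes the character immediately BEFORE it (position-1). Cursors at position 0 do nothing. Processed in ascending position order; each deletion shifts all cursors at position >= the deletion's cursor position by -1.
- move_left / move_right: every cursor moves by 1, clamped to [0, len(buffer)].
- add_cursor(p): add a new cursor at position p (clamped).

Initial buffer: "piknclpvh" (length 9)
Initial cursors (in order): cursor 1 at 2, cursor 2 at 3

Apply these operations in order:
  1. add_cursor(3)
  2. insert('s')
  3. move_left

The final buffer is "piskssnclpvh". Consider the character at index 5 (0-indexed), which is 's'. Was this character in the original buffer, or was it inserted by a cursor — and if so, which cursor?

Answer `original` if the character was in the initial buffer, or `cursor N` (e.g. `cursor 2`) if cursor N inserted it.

Answer: cursor 3

Derivation:
After op 1 (add_cursor(3)): buffer="piknclpvh" (len 9), cursors c1@2 c2@3 c3@3, authorship .........
After op 2 (insert('s')): buffer="piskssnclpvh" (len 12), cursors c1@3 c2@6 c3@6, authorship ..1.23......
After op 3 (move_left): buffer="piskssnclpvh" (len 12), cursors c1@2 c2@5 c3@5, authorship ..1.23......
Authorship (.=original, N=cursor N): . . 1 . 2 3 . . . . . .
Index 5: author = 3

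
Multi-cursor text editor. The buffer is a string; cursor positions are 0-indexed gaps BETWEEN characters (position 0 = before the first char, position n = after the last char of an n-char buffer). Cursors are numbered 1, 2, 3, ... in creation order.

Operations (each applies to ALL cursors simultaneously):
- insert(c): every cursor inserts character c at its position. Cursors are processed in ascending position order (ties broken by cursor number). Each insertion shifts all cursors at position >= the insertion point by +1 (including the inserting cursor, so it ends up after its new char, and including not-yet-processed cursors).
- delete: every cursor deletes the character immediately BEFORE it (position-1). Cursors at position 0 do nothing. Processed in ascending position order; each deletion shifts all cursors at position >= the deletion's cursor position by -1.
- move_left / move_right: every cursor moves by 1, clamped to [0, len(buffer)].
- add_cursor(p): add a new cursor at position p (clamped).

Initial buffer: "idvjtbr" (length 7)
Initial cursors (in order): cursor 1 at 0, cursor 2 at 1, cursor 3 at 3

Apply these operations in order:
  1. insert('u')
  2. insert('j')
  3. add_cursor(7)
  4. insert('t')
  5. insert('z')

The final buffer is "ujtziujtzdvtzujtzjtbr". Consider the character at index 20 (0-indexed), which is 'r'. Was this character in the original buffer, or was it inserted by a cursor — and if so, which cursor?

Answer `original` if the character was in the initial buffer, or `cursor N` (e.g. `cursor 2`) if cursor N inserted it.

After op 1 (insert('u')): buffer="uiudvujtbr" (len 10), cursors c1@1 c2@3 c3@6, authorship 1.2..3....
After op 2 (insert('j')): buffer="ujiujdvujjtbr" (len 13), cursors c1@2 c2@5 c3@9, authorship 11.22..33....
After op 3 (add_cursor(7)): buffer="ujiujdvujjtbr" (len 13), cursors c1@2 c2@5 c4@7 c3@9, authorship 11.22..33....
After op 4 (insert('t')): buffer="ujtiujtdvtujtjtbr" (len 17), cursors c1@3 c2@7 c4@10 c3@13, authorship 111.222..4333....
After op 5 (insert('z')): buffer="ujtziujtzdvtzujtzjtbr" (len 21), cursors c1@4 c2@9 c4@13 c3@17, authorship 1111.2222..443333....
Authorship (.=original, N=cursor N): 1 1 1 1 . 2 2 2 2 . . 4 4 3 3 3 3 . . . .
Index 20: author = original

Answer: original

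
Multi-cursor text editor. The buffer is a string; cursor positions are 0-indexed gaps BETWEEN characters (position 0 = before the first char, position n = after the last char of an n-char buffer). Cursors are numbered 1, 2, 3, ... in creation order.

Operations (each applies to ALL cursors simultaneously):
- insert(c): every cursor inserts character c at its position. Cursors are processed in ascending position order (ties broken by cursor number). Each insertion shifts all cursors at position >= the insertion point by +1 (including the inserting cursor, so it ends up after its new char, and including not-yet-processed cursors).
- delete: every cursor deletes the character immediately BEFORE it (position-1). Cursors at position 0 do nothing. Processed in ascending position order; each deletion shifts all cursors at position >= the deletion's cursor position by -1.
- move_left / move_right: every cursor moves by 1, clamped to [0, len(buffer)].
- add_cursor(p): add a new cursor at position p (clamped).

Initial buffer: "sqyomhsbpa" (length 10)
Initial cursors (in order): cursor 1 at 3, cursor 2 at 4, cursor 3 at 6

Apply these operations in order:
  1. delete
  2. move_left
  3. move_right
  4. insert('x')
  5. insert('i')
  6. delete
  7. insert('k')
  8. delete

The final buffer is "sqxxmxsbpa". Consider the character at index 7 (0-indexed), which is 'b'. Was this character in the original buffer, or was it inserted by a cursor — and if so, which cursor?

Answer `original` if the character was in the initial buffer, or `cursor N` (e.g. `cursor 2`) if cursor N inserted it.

Answer: original

Derivation:
After op 1 (delete): buffer="sqmsbpa" (len 7), cursors c1@2 c2@2 c3@3, authorship .......
After op 2 (move_left): buffer="sqmsbpa" (len 7), cursors c1@1 c2@1 c3@2, authorship .......
After op 3 (move_right): buffer="sqmsbpa" (len 7), cursors c1@2 c2@2 c3@3, authorship .......
After op 4 (insert('x')): buffer="sqxxmxsbpa" (len 10), cursors c1@4 c2@4 c3@6, authorship ..12.3....
After op 5 (insert('i')): buffer="sqxxiimxisbpa" (len 13), cursors c1@6 c2@6 c3@9, authorship ..1212.33....
After op 6 (delete): buffer="sqxxmxsbpa" (len 10), cursors c1@4 c2@4 c3@6, authorship ..12.3....
After op 7 (insert('k')): buffer="sqxxkkmxksbpa" (len 13), cursors c1@6 c2@6 c3@9, authorship ..1212.33....
After op 8 (delete): buffer="sqxxmxsbpa" (len 10), cursors c1@4 c2@4 c3@6, authorship ..12.3....
Authorship (.=original, N=cursor N): . . 1 2 . 3 . . . .
Index 7: author = original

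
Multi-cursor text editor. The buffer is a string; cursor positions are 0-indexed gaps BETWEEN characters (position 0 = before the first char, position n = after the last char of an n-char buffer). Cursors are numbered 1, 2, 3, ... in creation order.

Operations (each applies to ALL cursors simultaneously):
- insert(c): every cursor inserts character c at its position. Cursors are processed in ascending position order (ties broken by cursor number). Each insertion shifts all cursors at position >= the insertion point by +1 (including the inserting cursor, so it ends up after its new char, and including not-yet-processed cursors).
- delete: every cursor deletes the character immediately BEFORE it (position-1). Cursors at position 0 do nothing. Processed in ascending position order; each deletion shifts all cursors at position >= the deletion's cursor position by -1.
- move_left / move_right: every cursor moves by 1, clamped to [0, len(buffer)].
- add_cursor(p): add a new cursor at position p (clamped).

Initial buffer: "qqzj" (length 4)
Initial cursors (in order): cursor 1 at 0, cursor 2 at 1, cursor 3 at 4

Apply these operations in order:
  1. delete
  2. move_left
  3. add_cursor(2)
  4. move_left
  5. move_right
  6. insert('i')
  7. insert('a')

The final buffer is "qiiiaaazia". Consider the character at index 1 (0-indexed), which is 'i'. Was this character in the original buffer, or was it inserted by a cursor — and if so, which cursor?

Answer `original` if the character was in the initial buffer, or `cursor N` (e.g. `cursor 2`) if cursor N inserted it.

Answer: cursor 1

Derivation:
After op 1 (delete): buffer="qz" (len 2), cursors c1@0 c2@0 c3@2, authorship ..
After op 2 (move_left): buffer="qz" (len 2), cursors c1@0 c2@0 c3@1, authorship ..
After op 3 (add_cursor(2)): buffer="qz" (len 2), cursors c1@0 c2@0 c3@1 c4@2, authorship ..
After op 4 (move_left): buffer="qz" (len 2), cursors c1@0 c2@0 c3@0 c4@1, authorship ..
After op 5 (move_right): buffer="qz" (len 2), cursors c1@1 c2@1 c3@1 c4@2, authorship ..
After op 6 (insert('i')): buffer="qiiizi" (len 6), cursors c1@4 c2@4 c3@4 c4@6, authorship .123.4
After op 7 (insert('a')): buffer="qiiiaaazia" (len 10), cursors c1@7 c2@7 c3@7 c4@10, authorship .123123.44
Authorship (.=original, N=cursor N): . 1 2 3 1 2 3 . 4 4
Index 1: author = 1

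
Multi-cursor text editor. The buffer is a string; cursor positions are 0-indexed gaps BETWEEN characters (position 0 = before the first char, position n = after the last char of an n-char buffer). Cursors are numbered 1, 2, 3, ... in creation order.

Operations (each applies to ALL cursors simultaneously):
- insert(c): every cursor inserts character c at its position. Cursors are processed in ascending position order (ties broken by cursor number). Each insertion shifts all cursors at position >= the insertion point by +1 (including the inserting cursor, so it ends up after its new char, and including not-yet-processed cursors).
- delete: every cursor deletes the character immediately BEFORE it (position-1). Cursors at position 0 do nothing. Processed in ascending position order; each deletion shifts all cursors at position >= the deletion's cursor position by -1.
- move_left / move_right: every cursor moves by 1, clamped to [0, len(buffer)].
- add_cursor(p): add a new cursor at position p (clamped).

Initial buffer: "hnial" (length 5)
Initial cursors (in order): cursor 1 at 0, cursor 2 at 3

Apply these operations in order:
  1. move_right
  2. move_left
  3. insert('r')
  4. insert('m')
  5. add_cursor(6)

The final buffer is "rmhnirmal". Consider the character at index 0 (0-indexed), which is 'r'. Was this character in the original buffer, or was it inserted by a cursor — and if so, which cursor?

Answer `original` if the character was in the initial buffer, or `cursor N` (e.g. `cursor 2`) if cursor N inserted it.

Answer: cursor 1

Derivation:
After op 1 (move_right): buffer="hnial" (len 5), cursors c1@1 c2@4, authorship .....
After op 2 (move_left): buffer="hnial" (len 5), cursors c1@0 c2@3, authorship .....
After op 3 (insert('r')): buffer="rhniral" (len 7), cursors c1@1 c2@5, authorship 1...2..
After op 4 (insert('m')): buffer="rmhnirmal" (len 9), cursors c1@2 c2@7, authorship 11...22..
After op 5 (add_cursor(6)): buffer="rmhnirmal" (len 9), cursors c1@2 c3@6 c2@7, authorship 11...22..
Authorship (.=original, N=cursor N): 1 1 . . . 2 2 . .
Index 0: author = 1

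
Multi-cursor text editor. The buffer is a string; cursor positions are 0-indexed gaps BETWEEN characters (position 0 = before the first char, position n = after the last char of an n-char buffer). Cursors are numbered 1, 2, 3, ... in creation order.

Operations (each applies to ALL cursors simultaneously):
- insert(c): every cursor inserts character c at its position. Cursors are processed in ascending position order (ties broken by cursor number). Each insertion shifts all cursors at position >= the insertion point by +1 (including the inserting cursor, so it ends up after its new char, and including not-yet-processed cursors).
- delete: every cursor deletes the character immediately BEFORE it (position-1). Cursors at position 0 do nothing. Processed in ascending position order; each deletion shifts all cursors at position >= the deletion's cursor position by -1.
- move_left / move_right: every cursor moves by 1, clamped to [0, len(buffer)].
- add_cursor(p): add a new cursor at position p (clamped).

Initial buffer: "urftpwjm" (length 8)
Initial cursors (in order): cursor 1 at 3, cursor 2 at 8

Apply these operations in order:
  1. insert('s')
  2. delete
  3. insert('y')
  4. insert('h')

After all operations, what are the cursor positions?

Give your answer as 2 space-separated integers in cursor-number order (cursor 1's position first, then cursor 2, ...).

Answer: 5 12

Derivation:
After op 1 (insert('s')): buffer="urfstpwjms" (len 10), cursors c1@4 c2@10, authorship ...1.....2
After op 2 (delete): buffer="urftpwjm" (len 8), cursors c1@3 c2@8, authorship ........
After op 3 (insert('y')): buffer="urfytpwjmy" (len 10), cursors c1@4 c2@10, authorship ...1.....2
After op 4 (insert('h')): buffer="urfyhtpwjmyh" (len 12), cursors c1@5 c2@12, authorship ...11.....22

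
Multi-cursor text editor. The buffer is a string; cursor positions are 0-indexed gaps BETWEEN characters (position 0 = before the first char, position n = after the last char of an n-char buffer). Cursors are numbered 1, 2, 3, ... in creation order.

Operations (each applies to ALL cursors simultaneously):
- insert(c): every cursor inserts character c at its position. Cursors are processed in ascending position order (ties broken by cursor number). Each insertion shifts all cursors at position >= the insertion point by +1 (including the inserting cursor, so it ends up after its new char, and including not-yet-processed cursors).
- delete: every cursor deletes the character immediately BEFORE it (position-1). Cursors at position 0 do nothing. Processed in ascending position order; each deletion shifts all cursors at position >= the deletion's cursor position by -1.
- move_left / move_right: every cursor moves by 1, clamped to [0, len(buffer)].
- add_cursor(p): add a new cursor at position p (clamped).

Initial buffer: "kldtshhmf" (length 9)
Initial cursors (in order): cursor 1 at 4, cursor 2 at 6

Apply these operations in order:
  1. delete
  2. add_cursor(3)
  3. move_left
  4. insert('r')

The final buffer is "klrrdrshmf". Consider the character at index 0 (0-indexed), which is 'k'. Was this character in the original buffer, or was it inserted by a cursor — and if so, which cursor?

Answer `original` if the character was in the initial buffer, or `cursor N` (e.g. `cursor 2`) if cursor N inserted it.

After op 1 (delete): buffer="kldshmf" (len 7), cursors c1@3 c2@4, authorship .......
After op 2 (add_cursor(3)): buffer="kldshmf" (len 7), cursors c1@3 c3@3 c2@4, authorship .......
After op 3 (move_left): buffer="kldshmf" (len 7), cursors c1@2 c3@2 c2@3, authorship .......
After op 4 (insert('r')): buffer="klrrdrshmf" (len 10), cursors c1@4 c3@4 c2@6, authorship ..13.2....
Authorship (.=original, N=cursor N): . . 1 3 . 2 . . . .
Index 0: author = original

Answer: original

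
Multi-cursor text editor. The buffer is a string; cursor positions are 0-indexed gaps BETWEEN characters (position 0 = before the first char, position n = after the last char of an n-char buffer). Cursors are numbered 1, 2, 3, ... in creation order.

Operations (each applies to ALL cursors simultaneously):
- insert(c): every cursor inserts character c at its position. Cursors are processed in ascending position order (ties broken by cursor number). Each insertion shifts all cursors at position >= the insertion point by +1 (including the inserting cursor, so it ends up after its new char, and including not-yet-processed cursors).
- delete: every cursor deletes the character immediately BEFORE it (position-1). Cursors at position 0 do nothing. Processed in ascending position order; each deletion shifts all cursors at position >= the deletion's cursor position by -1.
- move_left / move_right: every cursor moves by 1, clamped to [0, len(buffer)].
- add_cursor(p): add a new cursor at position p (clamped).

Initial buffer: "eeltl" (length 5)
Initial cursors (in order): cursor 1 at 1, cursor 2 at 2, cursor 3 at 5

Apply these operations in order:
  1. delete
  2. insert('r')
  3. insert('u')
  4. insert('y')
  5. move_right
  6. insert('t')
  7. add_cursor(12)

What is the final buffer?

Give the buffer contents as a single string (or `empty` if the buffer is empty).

Answer: rruuyyltttruyt

Derivation:
After op 1 (delete): buffer="lt" (len 2), cursors c1@0 c2@0 c3@2, authorship ..
After op 2 (insert('r')): buffer="rrltr" (len 5), cursors c1@2 c2@2 c3@5, authorship 12..3
After op 3 (insert('u')): buffer="rruultru" (len 8), cursors c1@4 c2@4 c3@8, authorship 1212..33
After op 4 (insert('y')): buffer="rruuyyltruy" (len 11), cursors c1@6 c2@6 c3@11, authorship 121212..333
After op 5 (move_right): buffer="rruuyyltruy" (len 11), cursors c1@7 c2@7 c3@11, authorship 121212..333
After op 6 (insert('t')): buffer="rruuyyltttruyt" (len 14), cursors c1@9 c2@9 c3@14, authorship 121212.12.3333
After op 7 (add_cursor(12)): buffer="rruuyyltttruyt" (len 14), cursors c1@9 c2@9 c4@12 c3@14, authorship 121212.12.3333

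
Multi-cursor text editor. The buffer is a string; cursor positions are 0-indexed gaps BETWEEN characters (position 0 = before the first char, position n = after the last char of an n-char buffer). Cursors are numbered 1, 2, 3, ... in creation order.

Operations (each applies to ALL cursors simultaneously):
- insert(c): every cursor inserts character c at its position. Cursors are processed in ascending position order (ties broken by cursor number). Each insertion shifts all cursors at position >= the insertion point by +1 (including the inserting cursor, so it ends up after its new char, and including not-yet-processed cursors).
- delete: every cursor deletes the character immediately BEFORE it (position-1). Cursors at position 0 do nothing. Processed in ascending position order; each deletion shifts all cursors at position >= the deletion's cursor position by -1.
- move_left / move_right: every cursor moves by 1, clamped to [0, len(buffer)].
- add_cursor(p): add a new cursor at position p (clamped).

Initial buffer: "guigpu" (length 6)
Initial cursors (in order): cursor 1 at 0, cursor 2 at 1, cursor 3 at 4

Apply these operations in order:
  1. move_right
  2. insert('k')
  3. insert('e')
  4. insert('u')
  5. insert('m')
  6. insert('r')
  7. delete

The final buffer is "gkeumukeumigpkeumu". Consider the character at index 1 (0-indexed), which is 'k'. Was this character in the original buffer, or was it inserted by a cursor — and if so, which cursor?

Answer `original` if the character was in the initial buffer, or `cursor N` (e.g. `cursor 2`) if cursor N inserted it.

Answer: cursor 1

Derivation:
After op 1 (move_right): buffer="guigpu" (len 6), cursors c1@1 c2@2 c3@5, authorship ......
After op 2 (insert('k')): buffer="gkukigpku" (len 9), cursors c1@2 c2@4 c3@8, authorship .1.2...3.
After op 3 (insert('e')): buffer="gkeukeigpkeu" (len 12), cursors c1@3 c2@6 c3@11, authorship .11.22...33.
After op 4 (insert('u')): buffer="gkeuukeuigpkeuu" (len 15), cursors c1@4 c2@8 c3@14, authorship .111.222...333.
After op 5 (insert('m')): buffer="gkeumukeumigpkeumu" (len 18), cursors c1@5 c2@10 c3@17, authorship .1111.2222...3333.
After op 6 (insert('r')): buffer="gkeumrukeumrigpkeumru" (len 21), cursors c1@6 c2@12 c3@20, authorship .11111.22222...33333.
After op 7 (delete): buffer="gkeumukeumigpkeumu" (len 18), cursors c1@5 c2@10 c3@17, authorship .1111.2222...3333.
Authorship (.=original, N=cursor N): . 1 1 1 1 . 2 2 2 2 . . . 3 3 3 3 .
Index 1: author = 1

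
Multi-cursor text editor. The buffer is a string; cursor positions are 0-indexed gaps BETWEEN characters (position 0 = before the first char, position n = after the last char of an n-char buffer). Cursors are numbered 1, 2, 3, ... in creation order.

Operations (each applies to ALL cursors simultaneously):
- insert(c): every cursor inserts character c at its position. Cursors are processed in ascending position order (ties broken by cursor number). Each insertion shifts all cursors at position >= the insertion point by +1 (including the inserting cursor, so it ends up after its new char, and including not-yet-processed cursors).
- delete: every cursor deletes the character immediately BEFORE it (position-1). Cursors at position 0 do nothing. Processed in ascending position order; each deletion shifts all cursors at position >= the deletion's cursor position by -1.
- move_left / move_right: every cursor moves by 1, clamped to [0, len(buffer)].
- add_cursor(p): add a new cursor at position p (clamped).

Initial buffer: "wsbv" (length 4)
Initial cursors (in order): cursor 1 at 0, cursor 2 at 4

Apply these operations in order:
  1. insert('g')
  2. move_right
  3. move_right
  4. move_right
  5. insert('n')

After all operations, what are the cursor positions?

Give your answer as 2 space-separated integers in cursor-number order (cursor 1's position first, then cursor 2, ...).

Answer: 5 8

Derivation:
After op 1 (insert('g')): buffer="gwsbvg" (len 6), cursors c1@1 c2@6, authorship 1....2
After op 2 (move_right): buffer="gwsbvg" (len 6), cursors c1@2 c2@6, authorship 1....2
After op 3 (move_right): buffer="gwsbvg" (len 6), cursors c1@3 c2@6, authorship 1....2
After op 4 (move_right): buffer="gwsbvg" (len 6), cursors c1@4 c2@6, authorship 1....2
After op 5 (insert('n')): buffer="gwsbnvgn" (len 8), cursors c1@5 c2@8, authorship 1...1.22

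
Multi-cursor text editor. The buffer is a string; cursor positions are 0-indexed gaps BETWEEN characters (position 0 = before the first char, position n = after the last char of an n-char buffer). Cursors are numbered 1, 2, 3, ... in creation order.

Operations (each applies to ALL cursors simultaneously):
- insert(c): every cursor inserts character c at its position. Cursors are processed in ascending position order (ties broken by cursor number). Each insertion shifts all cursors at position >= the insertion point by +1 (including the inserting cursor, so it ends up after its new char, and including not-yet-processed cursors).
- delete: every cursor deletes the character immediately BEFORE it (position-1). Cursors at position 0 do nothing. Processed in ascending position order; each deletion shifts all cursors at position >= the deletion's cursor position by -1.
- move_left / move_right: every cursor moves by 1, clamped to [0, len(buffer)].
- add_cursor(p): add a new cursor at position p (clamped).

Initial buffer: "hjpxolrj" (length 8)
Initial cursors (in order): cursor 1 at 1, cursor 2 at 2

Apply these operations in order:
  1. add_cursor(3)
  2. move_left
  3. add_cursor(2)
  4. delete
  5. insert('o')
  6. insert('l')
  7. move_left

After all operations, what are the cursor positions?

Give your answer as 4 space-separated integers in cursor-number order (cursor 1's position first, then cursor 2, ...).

Answer: 7 7 7 7

Derivation:
After op 1 (add_cursor(3)): buffer="hjpxolrj" (len 8), cursors c1@1 c2@2 c3@3, authorship ........
After op 2 (move_left): buffer="hjpxolrj" (len 8), cursors c1@0 c2@1 c3@2, authorship ........
After op 3 (add_cursor(2)): buffer="hjpxolrj" (len 8), cursors c1@0 c2@1 c3@2 c4@2, authorship ........
After op 4 (delete): buffer="pxolrj" (len 6), cursors c1@0 c2@0 c3@0 c4@0, authorship ......
After op 5 (insert('o')): buffer="oooopxolrj" (len 10), cursors c1@4 c2@4 c3@4 c4@4, authorship 1234......
After op 6 (insert('l')): buffer="oooollllpxolrj" (len 14), cursors c1@8 c2@8 c3@8 c4@8, authorship 12341234......
After op 7 (move_left): buffer="oooollllpxolrj" (len 14), cursors c1@7 c2@7 c3@7 c4@7, authorship 12341234......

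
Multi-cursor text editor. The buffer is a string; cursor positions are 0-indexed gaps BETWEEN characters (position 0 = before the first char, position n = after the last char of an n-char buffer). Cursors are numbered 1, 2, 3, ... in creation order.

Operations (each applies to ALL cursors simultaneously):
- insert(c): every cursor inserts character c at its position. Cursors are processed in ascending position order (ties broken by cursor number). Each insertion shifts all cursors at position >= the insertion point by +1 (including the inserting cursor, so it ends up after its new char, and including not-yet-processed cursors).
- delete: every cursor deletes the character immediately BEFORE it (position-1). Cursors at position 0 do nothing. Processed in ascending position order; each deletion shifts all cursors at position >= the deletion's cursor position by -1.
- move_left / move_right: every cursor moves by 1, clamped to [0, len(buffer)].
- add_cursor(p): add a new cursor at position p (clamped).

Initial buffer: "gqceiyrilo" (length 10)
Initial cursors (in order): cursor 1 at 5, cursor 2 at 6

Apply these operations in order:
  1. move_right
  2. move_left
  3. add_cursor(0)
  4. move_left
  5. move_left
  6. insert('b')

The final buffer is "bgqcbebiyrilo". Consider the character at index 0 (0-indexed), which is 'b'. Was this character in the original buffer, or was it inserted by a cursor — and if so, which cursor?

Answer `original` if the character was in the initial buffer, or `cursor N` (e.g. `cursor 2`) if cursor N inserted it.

Answer: cursor 3

Derivation:
After op 1 (move_right): buffer="gqceiyrilo" (len 10), cursors c1@6 c2@7, authorship ..........
After op 2 (move_left): buffer="gqceiyrilo" (len 10), cursors c1@5 c2@6, authorship ..........
After op 3 (add_cursor(0)): buffer="gqceiyrilo" (len 10), cursors c3@0 c1@5 c2@6, authorship ..........
After op 4 (move_left): buffer="gqceiyrilo" (len 10), cursors c3@0 c1@4 c2@5, authorship ..........
After op 5 (move_left): buffer="gqceiyrilo" (len 10), cursors c3@0 c1@3 c2@4, authorship ..........
After op 6 (insert('b')): buffer="bgqcbebiyrilo" (len 13), cursors c3@1 c1@5 c2@7, authorship 3...1.2......
Authorship (.=original, N=cursor N): 3 . . . 1 . 2 . . . . . .
Index 0: author = 3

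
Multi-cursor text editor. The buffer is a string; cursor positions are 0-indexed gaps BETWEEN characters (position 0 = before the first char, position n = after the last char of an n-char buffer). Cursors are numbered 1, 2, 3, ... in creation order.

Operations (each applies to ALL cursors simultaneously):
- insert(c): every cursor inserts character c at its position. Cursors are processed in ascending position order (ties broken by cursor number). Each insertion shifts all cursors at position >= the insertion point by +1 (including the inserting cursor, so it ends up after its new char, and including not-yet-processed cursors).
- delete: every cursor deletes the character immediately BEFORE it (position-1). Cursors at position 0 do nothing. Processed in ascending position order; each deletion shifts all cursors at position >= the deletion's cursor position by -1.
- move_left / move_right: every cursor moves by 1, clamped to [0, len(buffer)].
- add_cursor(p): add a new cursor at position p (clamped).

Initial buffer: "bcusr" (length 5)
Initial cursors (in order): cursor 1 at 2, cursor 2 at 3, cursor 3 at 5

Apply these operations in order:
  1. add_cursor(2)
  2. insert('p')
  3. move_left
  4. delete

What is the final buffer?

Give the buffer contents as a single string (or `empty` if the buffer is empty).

After op 1 (add_cursor(2)): buffer="bcusr" (len 5), cursors c1@2 c4@2 c2@3 c3@5, authorship .....
After op 2 (insert('p')): buffer="bcppupsrp" (len 9), cursors c1@4 c4@4 c2@6 c3@9, authorship ..14.2..3
After op 3 (move_left): buffer="bcppupsrp" (len 9), cursors c1@3 c4@3 c2@5 c3@8, authorship ..14.2..3
After op 4 (delete): buffer="bppsp" (len 5), cursors c1@1 c4@1 c2@2 c3@4, authorship .42.3

Answer: bppsp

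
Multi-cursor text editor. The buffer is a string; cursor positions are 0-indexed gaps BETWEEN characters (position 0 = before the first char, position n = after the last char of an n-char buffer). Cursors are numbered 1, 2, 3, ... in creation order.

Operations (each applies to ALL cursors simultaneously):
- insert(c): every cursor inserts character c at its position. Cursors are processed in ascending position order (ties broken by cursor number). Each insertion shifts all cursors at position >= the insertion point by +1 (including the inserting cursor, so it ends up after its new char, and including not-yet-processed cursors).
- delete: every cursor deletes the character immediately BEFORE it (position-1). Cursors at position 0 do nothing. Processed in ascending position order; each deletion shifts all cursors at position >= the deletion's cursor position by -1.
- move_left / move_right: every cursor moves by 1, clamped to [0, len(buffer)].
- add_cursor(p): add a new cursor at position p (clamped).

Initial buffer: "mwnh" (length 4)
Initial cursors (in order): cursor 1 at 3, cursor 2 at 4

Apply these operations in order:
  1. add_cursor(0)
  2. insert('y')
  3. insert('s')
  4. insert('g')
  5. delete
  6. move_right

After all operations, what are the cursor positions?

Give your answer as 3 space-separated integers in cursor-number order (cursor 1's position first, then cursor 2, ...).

Answer: 8 10 3

Derivation:
After op 1 (add_cursor(0)): buffer="mwnh" (len 4), cursors c3@0 c1@3 c2@4, authorship ....
After op 2 (insert('y')): buffer="ymwnyhy" (len 7), cursors c3@1 c1@5 c2@7, authorship 3...1.2
After op 3 (insert('s')): buffer="ysmwnyshys" (len 10), cursors c3@2 c1@7 c2@10, authorship 33...11.22
After op 4 (insert('g')): buffer="ysgmwnysghysg" (len 13), cursors c3@3 c1@9 c2@13, authorship 333...111.222
After op 5 (delete): buffer="ysmwnyshys" (len 10), cursors c3@2 c1@7 c2@10, authorship 33...11.22
After op 6 (move_right): buffer="ysmwnyshys" (len 10), cursors c3@3 c1@8 c2@10, authorship 33...11.22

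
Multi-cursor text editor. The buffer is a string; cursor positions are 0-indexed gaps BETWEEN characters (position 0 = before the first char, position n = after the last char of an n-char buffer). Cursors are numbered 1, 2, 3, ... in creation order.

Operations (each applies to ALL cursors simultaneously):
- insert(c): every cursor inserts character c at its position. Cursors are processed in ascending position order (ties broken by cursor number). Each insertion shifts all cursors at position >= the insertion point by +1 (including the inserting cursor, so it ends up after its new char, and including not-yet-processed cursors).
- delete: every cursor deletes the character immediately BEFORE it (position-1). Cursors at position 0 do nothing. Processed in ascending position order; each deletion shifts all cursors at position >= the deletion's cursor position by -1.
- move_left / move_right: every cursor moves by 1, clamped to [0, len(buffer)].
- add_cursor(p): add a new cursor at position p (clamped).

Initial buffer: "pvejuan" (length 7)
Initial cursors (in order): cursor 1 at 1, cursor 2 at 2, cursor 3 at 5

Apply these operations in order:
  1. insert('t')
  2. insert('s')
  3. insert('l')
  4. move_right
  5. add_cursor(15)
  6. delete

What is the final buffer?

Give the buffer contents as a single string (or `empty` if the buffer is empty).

Answer: ptsltsljutsn

Derivation:
After op 1 (insert('t')): buffer="ptvtejutan" (len 10), cursors c1@2 c2@4 c3@8, authorship .1.2...3..
After op 2 (insert('s')): buffer="ptsvtsejutsan" (len 13), cursors c1@3 c2@6 c3@11, authorship .11.22...33..
After op 3 (insert('l')): buffer="ptslvtslejutslan" (len 16), cursors c1@4 c2@8 c3@14, authorship .111.222...333..
After op 4 (move_right): buffer="ptslvtslejutslan" (len 16), cursors c1@5 c2@9 c3@15, authorship .111.222...333..
After op 5 (add_cursor(15)): buffer="ptslvtslejutslan" (len 16), cursors c1@5 c2@9 c3@15 c4@15, authorship .111.222...333..
After op 6 (delete): buffer="ptsltsljutsn" (len 12), cursors c1@4 c2@7 c3@11 c4@11, authorship .111222..33.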